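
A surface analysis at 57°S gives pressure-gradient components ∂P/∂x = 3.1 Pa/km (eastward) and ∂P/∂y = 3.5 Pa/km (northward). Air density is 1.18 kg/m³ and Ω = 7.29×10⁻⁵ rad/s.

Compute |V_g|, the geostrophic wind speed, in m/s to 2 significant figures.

Coriolis parameter at 57°S:
f = 2Ω sin φ = 2 × 7.29×10⁻⁵ × sin 57° = 1.22×10⁻⁴ s⁻¹
In the Southern Hemisphere f is negative: f = −1.22×10⁻⁴ s⁻¹.
Component geostrophic relations (x east, y north):
u_g = −(1/(fρ)) ∂P/∂y,  v_g = (1/(fρ)) ∂P/∂x
u_g = −(3.5×10⁻³)/(−1.22×10⁻⁴ × 1.18) = 24.3 m/s;  v_g = (3.1×10⁻³)/(−1.22×10⁻⁴ × 1.18) = −21.5 m/s
|V_g| = √(u_g² + v_g²) = 32.4 m/s

32 m/s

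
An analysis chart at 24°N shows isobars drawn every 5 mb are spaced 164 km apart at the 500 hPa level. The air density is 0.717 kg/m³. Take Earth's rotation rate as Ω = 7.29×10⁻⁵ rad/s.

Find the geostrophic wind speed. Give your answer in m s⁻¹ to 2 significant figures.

Coriolis parameter at 24°N:
f = 2Ω sin φ = 2 × 7.29×10⁻⁵ × sin 24° = 5.93×10⁻⁵ s⁻¹
Pressure gradient: |∂P/∂n| = 500 Pa / 164000 m = 3.05×10⁻³ Pa/m
Geostrophic balance (pressure-gradient force = Coriolis force):
V_g = (1/(fρ)) |∂P/∂n| = 3.05×10⁻³ / (5.93×10⁻⁵ × 0.717) = 71.7 m/s

72 m s⁻¹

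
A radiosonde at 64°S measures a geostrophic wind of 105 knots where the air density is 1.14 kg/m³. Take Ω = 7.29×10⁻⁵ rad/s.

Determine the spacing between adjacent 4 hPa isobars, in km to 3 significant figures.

Coriolis parameter at 64°S:
f = 2Ω sin φ = 2 × 7.29×10⁻⁵ × sin 64° = 1.31×10⁻⁴ s⁻¹
Wind speed in SI: 105 knots = 54.0 m/s
Geostrophic balance rearranged: |∂P/∂n| = f ρ V_g
|∂P/∂n| = 1.31×10⁻⁴ × 1.14 × 54.0 = 8.07×10⁻³ Pa/m
Isobar spacing: Δn = ΔP/|∂P/∂n| = 400 Pa / 8.07×10⁻³ Pa/m = 49569 m ≈ 49.6 km

49.6 km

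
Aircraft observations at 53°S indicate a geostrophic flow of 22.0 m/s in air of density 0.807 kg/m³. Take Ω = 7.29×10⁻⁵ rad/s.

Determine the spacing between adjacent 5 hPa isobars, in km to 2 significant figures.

240 km

Coriolis parameter at 53°S:
f = 2Ω sin φ = 2 × 7.29×10⁻⁵ × sin 53° = 1.16×10⁻⁴ s⁻¹
Geostrophic balance rearranged: |∂P/∂n| = f ρ V_g
|∂P/∂n| = 1.16×10⁻⁴ × 0.807 × 22.0 = 2.07×10⁻³ Pa/m
Isobar spacing: Δn = ΔP/|∂P/∂n| = 500 Pa / 2.07×10⁻³ Pa/m = 241862 m ≈ 240 km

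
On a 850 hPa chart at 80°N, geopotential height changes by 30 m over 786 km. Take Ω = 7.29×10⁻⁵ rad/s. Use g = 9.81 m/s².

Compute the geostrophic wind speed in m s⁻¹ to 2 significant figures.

2.6 m s⁻¹

Coriolis parameter at 80°N:
f = 2Ω sin φ = 2 × 7.29×10⁻⁵ × sin 80° = 1.44×10⁻⁴ s⁻¹
Height gradient: |∂Z/∂n| = 30 m / 786000 m = 3.82×10⁻⁵
On a pressure surface, geostrophic balance gives V_g = (g/f)|∂Z/∂n|:
V_g = 9.81 × 3.82×10⁻⁵ / 1.44×10⁻⁴ = 2.61 m/s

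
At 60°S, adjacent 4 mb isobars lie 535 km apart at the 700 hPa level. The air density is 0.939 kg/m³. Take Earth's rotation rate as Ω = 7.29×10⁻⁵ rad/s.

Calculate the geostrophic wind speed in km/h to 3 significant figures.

Coriolis parameter at 60°S:
f = 2Ω sin φ = 2 × 7.29×10⁻⁵ × sin 60° = 1.26×10⁻⁴ s⁻¹
Pressure gradient: |∂P/∂n| = 400 Pa / 535000 m = 7.48×10⁻⁴ Pa/m
Geostrophic balance (pressure-gradient force = Coriolis force):
V_g = (1/(fρ)) |∂P/∂n| = 7.48×10⁻⁴ / (1.26×10⁻⁴ × 0.939) = 6.31 m/s
Converting: 6.31 m/s × 3.6 = 22.7 km/h

22.7 km/h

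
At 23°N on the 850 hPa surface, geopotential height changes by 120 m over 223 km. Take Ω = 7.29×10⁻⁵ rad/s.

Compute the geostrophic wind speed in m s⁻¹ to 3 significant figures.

Coriolis parameter at 23°N:
f = 2Ω sin φ = 2 × 7.29×10⁻⁵ × sin 23° = 5.70×10⁻⁵ s⁻¹
Height gradient: |∂Z/∂n| = 120 m / 223000 m = 5.38×10⁻⁴
On a pressure surface, geostrophic balance gives V_g = (g/f)|∂Z/∂n|:
V_g = 9.81 × 5.38×10⁻⁴ / 5.70×10⁻⁵ = 92.7 m/s

92.7 m s⁻¹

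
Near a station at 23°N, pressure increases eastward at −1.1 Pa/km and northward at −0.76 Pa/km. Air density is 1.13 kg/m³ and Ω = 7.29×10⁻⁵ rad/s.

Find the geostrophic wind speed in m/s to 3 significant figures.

20.8 m/s

Coriolis parameter at 23°N:
f = 2Ω sin φ = 2 × 7.29×10⁻⁵ × sin 23° = 5.70×10⁻⁵ s⁻¹
Component geostrophic relations (x east, y north):
u_g = −(1/(fρ)) ∂P/∂y,  v_g = (1/(fρ)) ∂P/∂x
u_g = −(−0.76×10⁻³)/(5.70×10⁻⁵ × 1.13) = 11.8 m/s;  v_g = (−1.1×10⁻³)/(5.70×10⁻⁵ × 1.13) = −17.1 m/s
|V_g| = √(u_g² + v_g²) = 20.8 m/s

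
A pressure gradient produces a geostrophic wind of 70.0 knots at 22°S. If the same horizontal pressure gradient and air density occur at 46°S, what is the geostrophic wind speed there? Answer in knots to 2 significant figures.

With the same pressure gradient and density, V_g ∝ 1/f ∝ 1/sin φ.
V₂ = V₁ · sin φ₁ / sin φ₂ = 70.0 × sin 22° / sin 46°
V₂ = 70.0 × 0.3746/0.7193 = 36 knots

36 knots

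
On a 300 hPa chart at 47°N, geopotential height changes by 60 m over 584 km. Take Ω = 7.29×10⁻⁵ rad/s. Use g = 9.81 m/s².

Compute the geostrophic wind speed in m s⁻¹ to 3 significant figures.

Coriolis parameter at 47°N:
f = 2Ω sin φ = 2 × 7.29×10⁻⁵ × sin 47° = 1.07×10⁻⁴ s⁻¹
Height gradient: |∂Z/∂n| = 60 m / 584000 m = 1.03×10⁻⁴
On a pressure surface, geostrophic balance gives V_g = (g/f)|∂Z/∂n|:
V_g = 9.81 × 1.03×10⁻⁴ / 1.07×10⁻⁴ = 9.45 m/s

9.45 m s⁻¹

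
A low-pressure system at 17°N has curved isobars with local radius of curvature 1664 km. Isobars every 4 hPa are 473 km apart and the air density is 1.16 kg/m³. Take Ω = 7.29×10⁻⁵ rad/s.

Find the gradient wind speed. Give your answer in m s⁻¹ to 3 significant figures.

Coriolis parameter at 17°N:
f = 2Ω sin φ = 2 × 7.29×10⁻⁵ × sin 17° = 4.26×10⁻⁵ s⁻¹
Pressure gradient: |∂P/∂n| = 400 Pa / 473000 m = 8.46×10⁻⁴ Pa/m
Geostrophic speed: V_g = |∂P/∂n|/(fρ) = 8.46×10⁻⁴/(4.26×10⁻⁵ × 1.16) = 17.1 m/s
Around a low, centrifugal force acts outward with Coriolis, so pressure-gradient force balances both:
(1/ρ)|∂P/∂n| = fV + V²/R  →  V² + fR·V − fR·V_g = 0
With fR = 4.26×10⁻⁵ × 1664×10³ m = 70.9 m/s:
V = [−fR + √((fR)² + 4 fR V_g)]/2 = [−70.9 + √(70.9² + 4×70.9×17.1)]/2 = 14.2 m/s
Subgeostrophic (V < V_g = 17.1 m/s), as expected around a low.

14.2 m s⁻¹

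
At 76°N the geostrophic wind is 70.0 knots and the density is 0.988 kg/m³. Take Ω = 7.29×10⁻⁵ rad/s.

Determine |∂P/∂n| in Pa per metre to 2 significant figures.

5.0×10⁻³ Pa/m

Coriolis parameter at 76°N:
f = 2Ω sin φ = 2 × 7.29×10⁻⁵ × sin 76° = 1.41×10⁻⁴ s⁻¹
Wind speed in SI: 70.0 knots = 36.0 m/s
Geostrophic balance rearranged: |∂P/∂n| = f ρ V_g
|∂P/∂n| = 1.41×10⁻⁴ × 0.988 × 36.0 = 5.03×10⁻³ Pa/m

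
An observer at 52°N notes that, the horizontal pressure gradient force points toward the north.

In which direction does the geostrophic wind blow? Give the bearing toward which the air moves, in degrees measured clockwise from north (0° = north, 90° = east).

The pressure-gradient force points toward the north (bearing 000°).
Geostrophic balance: in the Northern Hemisphere the Coriolis force deflects motion to the right, so the geostrophic wind blows 90° to the right of the pressure-gradient force (low pressure on the left).
Rotating 000° by 90° clockwise gives 090° — the wind blows toward the east.

090°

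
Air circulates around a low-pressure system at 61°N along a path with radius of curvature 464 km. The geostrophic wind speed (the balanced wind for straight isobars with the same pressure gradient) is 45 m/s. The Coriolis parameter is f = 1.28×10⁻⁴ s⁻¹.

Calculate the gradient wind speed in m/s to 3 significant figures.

29.9 m/s

Around a low, centrifugal force acts outward with Coriolis, so pressure-gradient force balances both:
(1/ρ)|∂P/∂n| = fV + V²/R  →  V² + fR·V − fR·V_g = 0
With fR = 1.28×10⁻⁴ × 464×10³ m = 59.4 m/s:
V = [−fR + √((fR)² + 4 fR V_g)]/2 = [−59.4 + √(59.4² + 4×59.4×45)]/2 = 29.9 m/s
Subgeostrophic (V < V_g = 45 m/s), as expected around a low.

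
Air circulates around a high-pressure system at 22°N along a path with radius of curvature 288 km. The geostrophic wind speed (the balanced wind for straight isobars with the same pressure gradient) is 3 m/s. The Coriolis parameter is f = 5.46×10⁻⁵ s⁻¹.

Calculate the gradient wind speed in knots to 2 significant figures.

7.8 knots

Around a high, pressure-gradient force acts outward with centrifugal, so Coriolis balances both:
fV = (1/ρ)|∂P/∂n| + V²/R  →  V² − fR·V + fR·V_g = 0
With fR = 5.46×10⁻⁵ × 288×10³ m = 15.7 m/s:
V = [fR − √((fR)² − 4 fR V_g)]/2 = [15.7 − √(15.7² − 4×15.7×3)]/2 = 4.04 m/s
Supergeostrophic (V > V_g = 3 m/s), as expected around a high.
Converting: 4.04 m/s × 1.944 = 7.8 knots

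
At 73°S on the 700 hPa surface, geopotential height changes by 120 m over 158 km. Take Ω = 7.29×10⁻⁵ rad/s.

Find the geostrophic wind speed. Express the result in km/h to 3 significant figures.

Coriolis parameter at 73°S:
f = 2Ω sin φ = 2 × 7.29×10⁻⁵ × sin 73° = 1.39×10⁻⁴ s⁻¹
Height gradient: |∂Z/∂n| = 120 m / 158000 m = 7.59×10⁻⁴
On a pressure surface, geostrophic balance gives V_g = (g/f)|∂Z/∂n|:
V_g = 9.81 × 7.59×10⁻⁴ / 1.39×10⁻⁴ = 53.4 m/s
Converting: 53.4 m/s × 3.6 = 192 km/h

192 km/h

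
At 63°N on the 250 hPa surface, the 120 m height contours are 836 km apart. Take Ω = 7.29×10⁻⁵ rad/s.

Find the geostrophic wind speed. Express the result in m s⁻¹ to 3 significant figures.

10.8 m s⁻¹

Coriolis parameter at 63°N:
f = 2Ω sin φ = 2 × 7.29×10⁻⁵ × sin 63° = 1.30×10⁻⁴ s⁻¹
Height gradient: |∂Z/∂n| = 120 m / 836000 m = 1.44×10⁻⁴
On a pressure surface, geostrophic balance gives V_g = (g/f)|∂Z/∂n|:
V_g = 9.81 × 1.44×10⁻⁴ / 1.30×10⁻⁴ = 10.8 m/s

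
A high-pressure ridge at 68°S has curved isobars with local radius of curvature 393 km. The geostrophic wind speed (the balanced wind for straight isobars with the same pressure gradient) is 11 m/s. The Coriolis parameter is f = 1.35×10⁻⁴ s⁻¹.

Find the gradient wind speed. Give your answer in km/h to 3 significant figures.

Around a high, pressure-gradient force acts outward with centrifugal, so Coriolis balances both:
fV = (1/ρ)|∂P/∂n| + V²/R  →  V² − fR·V + fR·V_g = 0
With fR = 1.35×10⁻⁴ × 393×10³ m = 53.1 m/s:
V = [fR − √((fR)² − 4 fR V_g)]/2 = [53.1 − √(53.1² − 4×53.1×11)]/2 = 15.6 m/s
Supergeostrophic (V > V_g = 11 m/s), as expected around a high.
Converting: 15.6 m/s × 3.6 = 56.0 km/h

56.0 km/h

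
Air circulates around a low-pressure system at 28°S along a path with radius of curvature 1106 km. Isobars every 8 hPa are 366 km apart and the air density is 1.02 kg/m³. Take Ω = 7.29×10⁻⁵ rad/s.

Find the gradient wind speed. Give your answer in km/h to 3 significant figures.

85.7 km/h

Coriolis parameter at 28°S:
f = 2Ω sin φ = 2 × 7.29×10⁻⁵ × sin 28° = 6.84×10⁻⁵ s⁻¹
Pressure gradient: |∂P/∂n| = 800 Pa / 366000 m = 2.19×10⁻³ Pa/m
Geostrophic speed: V_g = |∂P/∂n|/(fρ) = 2.19×10⁻³/(6.84×10⁻⁵ × 1.02) = 31.3 m/s
Around a low, centrifugal force acts outward with Coriolis, so pressure-gradient force balances both:
(1/ρ)|∂P/∂n| = fV + V²/R  →  V² + fR·V − fR·V_g = 0
With fR = 6.84×10⁻⁵ × 1106×10³ m = 75.7 m/s:
V = [−fR + √((fR)² + 4 fR V_g)]/2 = [−75.7 + √(75.7² + 4×75.7×31.3)]/2 = 23.8 m/s
Subgeostrophic (V < V_g = 31.3 m/s), as expected around a low.
Converting: 23.8 m/s × 3.6 = 85.7 km/h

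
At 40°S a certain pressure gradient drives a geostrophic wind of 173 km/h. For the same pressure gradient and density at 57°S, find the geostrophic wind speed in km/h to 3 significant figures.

133 km/h

With the same pressure gradient and density, V_g ∝ 1/f ∝ 1/sin φ.
V₂ = V₁ · sin φ₁ / sin φ₂ = 173 × sin 40° / sin 57°
V₂ = 173 × 0.6428/0.8387 = 133 km/h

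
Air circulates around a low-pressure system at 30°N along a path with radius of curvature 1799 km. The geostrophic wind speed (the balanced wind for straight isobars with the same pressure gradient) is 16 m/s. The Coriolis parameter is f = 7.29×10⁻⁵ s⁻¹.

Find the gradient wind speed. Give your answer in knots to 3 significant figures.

Around a low, centrifugal force acts outward with Coriolis, so pressure-gradient force balances both:
(1/ρ)|∂P/∂n| = fV + V²/R  →  V² + fR·V − fR·V_g = 0
With fR = 7.29×10⁻⁵ × 1799×10³ m = 131 m/s:
V = [−fR + √((fR)² + 4 fR V_g)]/2 = [−131 + √(131² + 4×131×16)]/2 = 14.4 m/s
Subgeostrophic (V < V_g = 16 m/s), as expected around a low.
Converting: 14.4 m/s × 1.944 = 28.0 knots

28.0 knots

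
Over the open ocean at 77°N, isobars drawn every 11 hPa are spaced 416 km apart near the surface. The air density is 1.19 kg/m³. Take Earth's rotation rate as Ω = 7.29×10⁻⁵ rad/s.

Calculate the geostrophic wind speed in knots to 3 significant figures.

30.4 knots

Coriolis parameter at 77°N:
f = 2Ω sin φ = 2 × 7.29×10⁻⁵ × sin 77° = 1.42×10⁻⁴ s⁻¹
Pressure gradient: |∂P/∂n| = 1100 Pa / 416000 m = 2.64×10⁻³ Pa/m
Geostrophic balance (pressure-gradient force = Coriolis force):
V_g = (1/(fρ)) |∂P/∂n| = 2.64×10⁻³ / (1.42×10⁻⁴ × 1.19) = 15.6 m/s
Converting: 15.6 m/s × 1.944 = 30.4 knots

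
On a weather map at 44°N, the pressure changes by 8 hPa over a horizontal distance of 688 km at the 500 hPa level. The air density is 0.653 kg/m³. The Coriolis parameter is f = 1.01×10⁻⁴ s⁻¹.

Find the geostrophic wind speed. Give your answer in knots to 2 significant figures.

Pressure gradient: |∂P/∂n| = 800 Pa / 688000 m = 1.16×10⁻³ Pa/m
Geostrophic balance (pressure-gradient force = Coriolis force):
V_g = (1/(fρ)) |∂P/∂n| = 1.16×10⁻³ / (1.01×10⁻⁴ × 0.653) = 17.6 m/s
Converting: 17.6 m/s × 1.944 = 34 knots

34 knots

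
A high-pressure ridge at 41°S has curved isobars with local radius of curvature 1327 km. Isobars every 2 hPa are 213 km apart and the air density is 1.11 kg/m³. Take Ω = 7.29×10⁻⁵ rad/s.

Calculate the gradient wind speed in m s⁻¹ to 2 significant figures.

9.6 m s⁻¹

Coriolis parameter at 41°S:
f = 2Ω sin φ = 2 × 7.29×10⁻⁵ × sin 41° = 9.57×10⁻⁵ s⁻¹
Pressure gradient: |∂P/∂n| = 200 Pa / 213000 m = 9.39×10⁻⁴ Pa/m
Geostrophic speed: V_g = |∂P/∂n|/(fρ) = 9.39×10⁻⁴/(9.57×10⁻⁵ × 1.11) = 8.84 m/s
Around a high, pressure-gradient force acts outward with centrifugal, so Coriolis balances both:
fV = (1/ρ)|∂P/∂n| + V²/R  →  V² − fR·V + fR·V_g = 0
With fR = 9.57×10⁻⁵ × 1327×10³ m = 127 m/s:
V = [fR − √((fR)² − 4 fR V_g)]/2 = [127 − √(127² − 4×127×8.84)]/2 = 9.56 m/s
Supergeostrophic (V > V_g = 8.84 m/s), as expected around a high.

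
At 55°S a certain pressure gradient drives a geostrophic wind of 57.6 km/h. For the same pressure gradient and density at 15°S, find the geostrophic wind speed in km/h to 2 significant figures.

With the same pressure gradient and density, V_g ∝ 1/f ∝ 1/sin φ.
V₂ = V₁ · sin φ₁ / sin φ₂ = 57.6 × sin 55° / sin 15°
V₂ = 57.6 × 0.8192/0.2588 = 180 km/h

180 km/h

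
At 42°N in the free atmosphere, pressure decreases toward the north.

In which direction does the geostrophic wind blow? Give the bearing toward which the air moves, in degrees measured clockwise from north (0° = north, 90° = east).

The pressure-gradient force points toward the north (bearing 000°).
Geostrophic balance: in the Northern Hemisphere the Coriolis force deflects motion to the right, so the geostrophic wind blows 90° to the right of the pressure-gradient force (low pressure on the left).
Rotating 000° by 90° clockwise gives 090° — the wind blows toward the east.

090°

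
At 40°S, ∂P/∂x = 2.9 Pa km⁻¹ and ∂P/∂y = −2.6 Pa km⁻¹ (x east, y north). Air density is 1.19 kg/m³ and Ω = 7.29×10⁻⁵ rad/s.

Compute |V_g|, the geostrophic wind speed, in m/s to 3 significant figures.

Coriolis parameter at 40°S:
f = 2Ω sin φ = 2 × 7.29×10⁻⁵ × sin 40° = 9.37×10⁻⁵ s⁻¹
In the Southern Hemisphere f is negative: f = −9.37×10⁻⁵ s⁻¹.
Component geostrophic relations (x east, y north):
u_g = −(1/(fρ)) ∂P/∂y,  v_g = (1/(fρ)) ∂P/∂x
u_g = −(−2.6×10⁻³)/(−9.37×10⁻⁵ × 1.19) = −23.3 m/s;  v_g = (2.9×10⁻³)/(−9.37×10⁻⁵ × 1.19) = −26.0 m/s
|V_g| = √(u_g² + v_g²) = 34.9 m/s

34.9 m/s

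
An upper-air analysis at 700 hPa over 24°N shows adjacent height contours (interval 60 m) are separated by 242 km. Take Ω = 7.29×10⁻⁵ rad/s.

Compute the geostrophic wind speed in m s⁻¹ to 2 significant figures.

Coriolis parameter at 24°N:
f = 2Ω sin φ = 2 × 7.29×10⁻⁵ × sin 24° = 5.93×10⁻⁵ s⁻¹
Height gradient: |∂Z/∂n| = 60 m / 242000 m = 2.48×10⁻⁴
On a pressure surface, geostrophic balance gives V_g = (g/f)|∂Z/∂n|:
V_g = 9.81 × 2.48×10⁻⁴ / 5.93×10⁻⁵ = 41.0 m/s

41 m s⁻¹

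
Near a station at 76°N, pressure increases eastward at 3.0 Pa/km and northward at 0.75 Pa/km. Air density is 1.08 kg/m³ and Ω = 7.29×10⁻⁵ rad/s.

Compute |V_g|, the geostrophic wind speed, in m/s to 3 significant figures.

Coriolis parameter at 76°N:
f = 2Ω sin φ = 2 × 7.29×10⁻⁵ × sin 76° = 1.41×10⁻⁴ s⁻¹
Component geostrophic relations (x east, y north):
u_g = −(1/(fρ)) ∂P/∂y,  v_g = (1/(fρ)) ∂P/∂x
u_g = −(0.75×10⁻³)/(1.41×10⁻⁴ × 1.08) = −4.91 m/s;  v_g = (3.0×10⁻³)/(1.41×10⁻⁴ × 1.08) = 19.6 m/s
|V_g| = √(u_g² + v_g²) = 20.2 m/s

20.2 m/s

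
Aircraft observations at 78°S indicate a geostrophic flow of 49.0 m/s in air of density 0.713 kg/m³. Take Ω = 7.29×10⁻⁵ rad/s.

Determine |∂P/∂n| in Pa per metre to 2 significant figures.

5.0×10⁻³ Pa/m

Coriolis parameter at 78°S:
f = 2Ω sin φ = 2 × 7.29×10⁻⁵ × sin 78° = 1.43×10⁻⁴ s⁻¹
Geostrophic balance rearranged: |∂P/∂n| = f ρ V_g
|∂P/∂n| = 1.43×10⁻⁴ × 0.713 × 49.0 = 4.98×10⁻³ Pa/m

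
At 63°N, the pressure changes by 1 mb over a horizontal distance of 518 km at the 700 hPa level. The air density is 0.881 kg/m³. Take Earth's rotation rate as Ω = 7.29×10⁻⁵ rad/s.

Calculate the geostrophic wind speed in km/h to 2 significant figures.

6.1 km/h

Coriolis parameter at 63°N:
f = 2Ω sin φ = 2 × 7.29×10⁻⁵ × sin 63° = 1.30×10⁻⁴ s⁻¹
Pressure gradient: |∂P/∂n| = 100 Pa / 518000 m = 1.93×10⁻⁴ Pa/m
Geostrophic balance (pressure-gradient force = Coriolis force):
V_g = (1/(fρ)) |∂P/∂n| = 1.93×10⁻⁴ / (1.30×10⁻⁴ × 0.881) = 1.69 m/s
Converting: 1.69 m/s × 3.6 = 6.1 km/h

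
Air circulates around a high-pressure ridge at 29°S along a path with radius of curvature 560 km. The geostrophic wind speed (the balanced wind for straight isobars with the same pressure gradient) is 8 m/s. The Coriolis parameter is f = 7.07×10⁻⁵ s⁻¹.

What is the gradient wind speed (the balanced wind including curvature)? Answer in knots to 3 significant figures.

Around a high, pressure-gradient force acts outward with centrifugal, so Coriolis balances both:
fV = (1/ρ)|∂P/∂n| + V²/R  →  V² − fR·V + fR·V_g = 0
With fR = 7.07×10⁻⁵ × 560×10³ m = 39.6 m/s:
V = [fR − √((fR)² − 4 fR V_g)]/2 = [39.6 − √(39.6² − 4×39.6×8)]/2 = 11.1 m/s
Supergeostrophic (V > V_g = 8 m/s), as expected around a high.
Converting: 11.1 m/s × 1.944 = 21.6 knots

21.6 knots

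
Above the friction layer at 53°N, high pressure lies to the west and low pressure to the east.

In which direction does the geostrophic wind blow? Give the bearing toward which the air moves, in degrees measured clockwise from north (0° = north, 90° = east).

180°

The pressure-gradient force points toward the east (bearing 090°).
Geostrophic balance: in the Northern Hemisphere the Coriolis force deflects motion to the right, so the geostrophic wind blows 90° to the right of the pressure-gradient force (low pressure on the left).
Rotating 090° by 90° clockwise gives 180° — the wind blows toward the south.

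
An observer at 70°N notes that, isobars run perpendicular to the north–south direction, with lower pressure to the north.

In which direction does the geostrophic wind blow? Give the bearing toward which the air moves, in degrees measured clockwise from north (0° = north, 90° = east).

The pressure-gradient force points toward the north (bearing 000°).
Geostrophic balance: in the Northern Hemisphere the Coriolis force deflects motion to the right, so the geostrophic wind blows 90° to the right of the pressure-gradient force (low pressure on the left).
Rotating 000° by 90° clockwise gives 090° — the wind blows toward the east.

090°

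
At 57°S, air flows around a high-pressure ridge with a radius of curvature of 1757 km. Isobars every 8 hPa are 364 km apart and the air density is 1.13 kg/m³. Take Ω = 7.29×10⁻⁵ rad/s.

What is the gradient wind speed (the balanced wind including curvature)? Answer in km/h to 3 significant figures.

Coriolis parameter at 57°S:
f = 2Ω sin φ = 2 × 7.29×10⁻⁵ × sin 57° = 1.22×10⁻⁴ s⁻¹
Pressure gradient: |∂P/∂n| = 800 Pa / 364000 m = 2.20×10⁻³ Pa/m
Geostrophic speed: V_g = |∂P/∂n|/(fρ) = 2.20×10⁻³/(1.22×10⁻⁴ × 1.13) = 15.9 m/s
Around a high, pressure-gradient force acts outward with centrifugal, so Coriolis balances both:
fV = (1/ρ)|∂P/∂n| + V²/R  →  V² − fR·V + fR·V_g = 0
With fR = 1.22×10⁻⁴ × 1757×10³ m = 215 m/s:
V = [fR − √((fR)² − 4 fR V_g)]/2 = [215 − √(215² − 4×215×15.9)]/2 = 17.3 m/s
Supergeostrophic (V > V_g = 15.9 m/s), as expected around a high.
Converting: 17.3 m/s × 3.6 = 62.3 km/h

62.3 km/h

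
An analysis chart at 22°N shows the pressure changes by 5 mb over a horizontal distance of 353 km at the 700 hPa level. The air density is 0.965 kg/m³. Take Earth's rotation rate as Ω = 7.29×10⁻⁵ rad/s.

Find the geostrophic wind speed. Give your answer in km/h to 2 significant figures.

Coriolis parameter at 22°N:
f = 2Ω sin φ = 2 × 7.29×10⁻⁵ × sin 22° = 5.46×10⁻⁵ s⁻¹
Pressure gradient: |∂P/∂n| = 500 Pa / 353000 m = 1.42×10⁻³ Pa/m
Geostrophic balance (pressure-gradient force = Coriolis force):
V_g = (1/(fρ)) |∂P/∂n| = 1.42×10⁻³ / (5.46×10⁻⁵ × 0.965) = 26.9 m/s
Converting: 26.9 m/s × 3.6 = 97 km/h

97 km/h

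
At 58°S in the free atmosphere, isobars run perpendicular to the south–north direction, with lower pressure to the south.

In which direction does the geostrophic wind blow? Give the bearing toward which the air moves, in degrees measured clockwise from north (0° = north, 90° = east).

090°

The pressure-gradient force points toward the south (bearing 180°).
Geostrophic balance: in the Southern Hemisphere the Coriolis force deflects motion to the left, so the geostrophic wind blows 90° to the left of the pressure-gradient force (low pressure on the right).
Rotating 180° by 90° counterclockwise gives 090° — the wind blows toward the east.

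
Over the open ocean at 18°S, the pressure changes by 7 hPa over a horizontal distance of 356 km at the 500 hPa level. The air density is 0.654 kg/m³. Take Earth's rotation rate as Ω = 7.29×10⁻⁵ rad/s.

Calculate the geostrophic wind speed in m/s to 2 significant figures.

67 m/s

Coriolis parameter at 18°S:
f = 2Ω sin φ = 2 × 7.29×10⁻⁵ × sin 18° = 4.51×10⁻⁵ s⁻¹
Pressure gradient: |∂P/∂n| = 700 Pa / 356000 m = 1.97×10⁻³ Pa/m
Geostrophic balance (pressure-gradient force = Coriolis force):
V_g = (1/(fρ)) |∂P/∂n| = 1.97×10⁻³ / (4.51×10⁻⁵ × 0.654) = 66.7 m/s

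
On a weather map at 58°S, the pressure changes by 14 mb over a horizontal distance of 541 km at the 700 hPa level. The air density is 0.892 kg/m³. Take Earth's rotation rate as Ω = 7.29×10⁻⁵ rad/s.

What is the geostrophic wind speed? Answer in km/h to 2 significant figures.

84 km/h

Coriolis parameter at 58°S:
f = 2Ω sin φ = 2 × 7.29×10⁻⁵ × sin 58° = 1.24×10⁻⁴ s⁻¹
Pressure gradient: |∂P/∂n| = 1400 Pa / 541000 m = 2.59×10⁻³ Pa/m
Geostrophic balance (pressure-gradient force = Coriolis force):
V_g = (1/(fρ)) |∂P/∂n| = 2.59×10⁻³ / (1.24×10⁻⁴ × 0.892) = 23.5 m/s
Converting: 23.5 m/s × 3.6 = 84 km/h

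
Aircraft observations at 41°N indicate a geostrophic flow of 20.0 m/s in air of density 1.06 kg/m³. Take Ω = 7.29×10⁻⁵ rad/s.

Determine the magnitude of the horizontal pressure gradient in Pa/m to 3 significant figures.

Coriolis parameter at 41°N:
f = 2Ω sin φ = 2 × 7.29×10⁻⁵ × sin 41° = 9.57×10⁻⁵ s⁻¹
Geostrophic balance rearranged: |∂P/∂n| = f ρ V_g
|∂P/∂n| = 9.57×10⁻⁵ × 1.06 × 20.0 = 2.03×10⁻³ Pa/m

2.03×10⁻³ Pa/m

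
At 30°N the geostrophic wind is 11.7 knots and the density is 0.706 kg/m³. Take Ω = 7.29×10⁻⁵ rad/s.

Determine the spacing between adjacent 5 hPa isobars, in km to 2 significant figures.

1600 km

Coriolis parameter at 30°N:
f = 2Ω sin φ = 2 × 7.29×10⁻⁵ × sin 30° = 7.29×10⁻⁵ s⁻¹
Wind speed in SI: 11.7 knots = 6.02 m/s
Geostrophic balance rearranged: |∂P/∂n| = f ρ V_g
|∂P/∂n| = 7.29×10⁻⁵ × 0.706 × 6.02 = 3.10×10⁻⁴ Pa/m
Isobar spacing: Δn = ΔP/|∂P/∂n| = 500 Pa / 3.10×10⁻⁴ Pa/m = 1614038 m ≈ 1600 km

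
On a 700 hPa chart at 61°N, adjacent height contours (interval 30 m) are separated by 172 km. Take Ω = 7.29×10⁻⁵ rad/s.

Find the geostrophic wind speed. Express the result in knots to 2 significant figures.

Coriolis parameter at 61°N:
f = 2Ω sin φ = 2 × 7.29×10⁻⁵ × sin 61° = 1.28×10⁻⁴ s⁻¹
Height gradient: |∂Z/∂n| = 30 m / 172000 m = 1.74×10⁻⁴
On a pressure surface, geostrophic balance gives V_g = (g/f)|∂Z/∂n|:
V_g = 9.81 × 1.74×10⁻⁴ / 1.28×10⁻⁴ = 13.4 m/s
Converting: 13.4 m/s × 1.944 = 26 knots

26 knots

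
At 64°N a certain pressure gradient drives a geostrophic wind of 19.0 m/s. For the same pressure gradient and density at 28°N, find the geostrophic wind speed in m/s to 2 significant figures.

36 m/s

With the same pressure gradient and density, V_g ∝ 1/f ∝ 1/sin φ.
V₂ = V₁ · sin φ₁ / sin φ₂ = 19.0 × sin 64° / sin 28°
V₂ = 19.0 × 0.8988/0.4695 = 36 m/s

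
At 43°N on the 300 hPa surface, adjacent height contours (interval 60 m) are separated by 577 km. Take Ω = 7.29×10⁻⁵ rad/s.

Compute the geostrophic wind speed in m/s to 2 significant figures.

Coriolis parameter at 43°N:
f = 2Ω sin φ = 2 × 7.29×10⁻⁵ × sin 43° = 9.94×10⁻⁵ s⁻¹
Height gradient: |∂Z/∂n| = 60 m / 577000 m = 1.04×10⁻⁴
On a pressure surface, geostrophic balance gives V_g = (g/f)|∂Z/∂n|:
V_g = 9.81 × 1.04×10⁻⁴ / 9.94×10⁻⁵ = 10.3 m/s

10 m/s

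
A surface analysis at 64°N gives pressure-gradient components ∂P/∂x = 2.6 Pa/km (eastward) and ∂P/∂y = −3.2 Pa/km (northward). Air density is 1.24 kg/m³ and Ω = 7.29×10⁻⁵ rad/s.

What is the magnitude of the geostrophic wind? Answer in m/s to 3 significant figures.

Coriolis parameter at 64°N:
f = 2Ω sin φ = 2 × 7.29×10⁻⁵ × sin 64° = 1.31×10⁻⁴ s⁻¹
Component geostrophic relations (x east, y north):
u_g = −(1/(fρ)) ∂P/∂y,  v_g = (1/(fρ)) ∂P/∂x
u_g = −(−3.2×10⁻³)/(1.31×10⁻⁴ × 1.24) = 19.7 m/s;  v_g = (2.6×10⁻³)/(1.31×10⁻⁴ × 1.24) = 16.0 m/s
|V_g| = √(u_g² + v_g²) = 25.4 m/s

25.4 m/s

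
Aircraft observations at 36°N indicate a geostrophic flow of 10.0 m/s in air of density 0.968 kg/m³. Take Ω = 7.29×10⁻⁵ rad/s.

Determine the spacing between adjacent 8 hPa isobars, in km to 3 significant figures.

Coriolis parameter at 36°N:
f = 2Ω sin φ = 2 × 7.29×10⁻⁵ × sin 36° = 8.57×10⁻⁵ s⁻¹
Geostrophic balance rearranged: |∂P/∂n| = f ρ V_g
|∂P/∂n| = 8.57×10⁻⁵ × 0.968 × 10.0 = 8.30×10⁻⁴ Pa/m
Isobar spacing: Δn = ΔP/|∂P/∂n| = 800 Pa / 8.30×10⁻⁴ Pa/m = 964358 m ≈ 964 km

964 km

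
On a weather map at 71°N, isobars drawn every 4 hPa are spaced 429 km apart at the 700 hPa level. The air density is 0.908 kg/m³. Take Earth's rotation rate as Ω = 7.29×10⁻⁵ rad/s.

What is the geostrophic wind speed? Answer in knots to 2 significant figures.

Coriolis parameter at 71°N:
f = 2Ω sin φ = 2 × 7.29×10⁻⁵ × sin 71° = 1.38×10⁻⁴ s⁻¹
Pressure gradient: |∂P/∂n| = 400 Pa / 429000 m = 9.32×10⁻⁴ Pa/m
Geostrophic balance (pressure-gradient force = Coriolis force):
V_g = (1/(fρ)) |∂P/∂n| = 9.32×10⁻⁴ / (1.38×10⁻⁴ × 0.908) = 7.45 m/s
Converting: 7.45 m/s × 1.944 = 14 knots

14 knots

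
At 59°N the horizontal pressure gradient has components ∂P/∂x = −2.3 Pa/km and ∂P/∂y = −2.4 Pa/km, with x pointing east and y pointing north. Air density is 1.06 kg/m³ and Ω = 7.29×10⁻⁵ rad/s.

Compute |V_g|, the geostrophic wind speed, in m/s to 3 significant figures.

25.1 m/s

Coriolis parameter at 59°N:
f = 2Ω sin φ = 2 × 7.29×10⁻⁵ × sin 59° = 1.25×10⁻⁴ s⁻¹
Component geostrophic relations (x east, y north):
u_g = −(1/(fρ)) ∂P/∂y,  v_g = (1/(fρ)) ∂P/∂x
u_g = −(−2.4×10⁻³)/(1.25×10⁻⁴ × 1.06) = 18.1 m/s;  v_g = (−2.3×10⁻³)/(1.25×10⁻⁴ × 1.06) = −17.4 m/s
|V_g| = √(u_g² + v_g²) = 25.1 m/s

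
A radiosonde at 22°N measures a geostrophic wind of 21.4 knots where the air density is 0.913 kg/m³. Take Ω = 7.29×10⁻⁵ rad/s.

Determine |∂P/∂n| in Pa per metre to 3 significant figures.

5.49×10⁻⁴ Pa/m

Coriolis parameter at 22°N:
f = 2Ω sin φ = 2 × 7.29×10⁻⁵ × sin 22° = 5.46×10⁻⁵ s⁻¹
Wind speed in SI: 21.4 knots = 11.0 m/s
Geostrophic balance rearranged: |∂P/∂n| = f ρ V_g
|∂P/∂n| = 5.46×10⁻⁵ × 0.913 × 11.0 = 5.49×10⁻⁴ Pa/m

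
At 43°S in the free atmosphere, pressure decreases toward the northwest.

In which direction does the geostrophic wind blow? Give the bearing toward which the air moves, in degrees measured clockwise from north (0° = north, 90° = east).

The pressure-gradient force points toward the northwest (bearing 315°).
Geostrophic balance: in the Southern Hemisphere the Coriolis force deflects motion to the left, so the geostrophic wind blows 90° to the left of the pressure-gradient force (low pressure on the right).
Rotating 315° by 90° counterclockwise gives 225° — the wind blows toward the southwest.

225°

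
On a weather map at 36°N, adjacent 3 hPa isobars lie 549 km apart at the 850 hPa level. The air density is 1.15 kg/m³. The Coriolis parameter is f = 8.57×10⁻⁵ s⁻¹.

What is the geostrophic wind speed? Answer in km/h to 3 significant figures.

20.0 km/h

Pressure gradient: |∂P/∂n| = 300 Pa / 549000 m = 5.46×10⁻⁴ Pa/m
Geostrophic balance (pressure-gradient force = Coriolis force):
V_g = (1/(fρ)) |∂P/∂n| = 5.46×10⁻⁴ / (8.57×10⁻⁵ × 1.15) = 5.54 m/s
Converting: 5.54 m/s × 3.6 = 20.0 km/h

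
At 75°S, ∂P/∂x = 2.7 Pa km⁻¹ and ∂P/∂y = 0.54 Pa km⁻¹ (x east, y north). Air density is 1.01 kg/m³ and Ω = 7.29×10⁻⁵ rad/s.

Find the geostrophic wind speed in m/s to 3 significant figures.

19.4 m/s

Coriolis parameter at 75°S:
f = 2Ω sin φ = 2 × 7.29×10⁻⁵ × sin 75° = 1.41×10⁻⁴ s⁻¹
In the Southern Hemisphere f is negative: f = −1.41×10⁻⁴ s⁻¹.
Component geostrophic relations (x east, y north):
u_g = −(1/(fρ)) ∂P/∂y,  v_g = (1/(fρ)) ∂P/∂x
u_g = −(0.54×10⁻³)/(−1.41×10⁻⁴ × 1.01) = 3.80 m/s;  v_g = (2.7×10⁻³)/(−1.41×10⁻⁴ × 1.01) = −19.0 m/s
|V_g| = √(u_g² + v_g²) = 19.4 m/s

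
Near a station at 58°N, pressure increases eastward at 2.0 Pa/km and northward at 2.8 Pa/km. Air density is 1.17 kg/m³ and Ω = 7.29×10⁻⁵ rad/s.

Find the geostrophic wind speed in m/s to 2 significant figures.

Coriolis parameter at 58°N:
f = 2Ω sin φ = 2 × 7.29×10⁻⁵ × sin 58° = 1.24×10⁻⁴ s⁻¹
Component geostrophic relations (x east, y north):
u_g = −(1/(fρ)) ∂P/∂y,  v_g = (1/(fρ)) ∂P/∂x
u_g = −(2.8×10⁻³)/(1.24×10⁻⁴ × 1.17) = −19.4 m/s;  v_g = (2.0×10⁻³)/(1.24×10⁻⁴ × 1.17) = 13.8 m/s
|V_g| = √(u_g² + v_g²) = 23.8 m/s

24 m/s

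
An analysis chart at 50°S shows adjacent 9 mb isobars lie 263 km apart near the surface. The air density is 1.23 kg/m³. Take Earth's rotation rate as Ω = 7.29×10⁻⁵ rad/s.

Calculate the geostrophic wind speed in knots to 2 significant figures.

48 knots

Coriolis parameter at 50°S:
f = 2Ω sin φ = 2 × 7.29×10⁻⁵ × sin 50° = 1.12×10⁻⁴ s⁻¹
Pressure gradient: |∂P/∂n| = 900 Pa / 263000 m = 3.42×10⁻³ Pa/m
Geostrophic balance (pressure-gradient force = Coriolis force):
V_g = (1/(fρ)) |∂P/∂n| = 3.42×10⁻³ / (1.12×10⁻⁴ × 1.23) = 24.9 m/s
Converting: 24.9 m/s × 1.944 = 48 knots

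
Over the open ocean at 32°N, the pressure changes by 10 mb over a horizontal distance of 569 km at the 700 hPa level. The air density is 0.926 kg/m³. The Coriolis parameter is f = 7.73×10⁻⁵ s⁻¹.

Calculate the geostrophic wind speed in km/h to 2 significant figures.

88 km/h

Pressure gradient: |∂P/∂n| = 1000 Pa / 569000 m = 1.76×10⁻³ Pa/m
Geostrophic balance (pressure-gradient force = Coriolis force):
V_g = (1/(fρ)) |∂P/∂n| = 1.76×10⁻³ / (7.73×10⁻⁵ × 0.926) = 24.6 m/s
Converting: 24.6 m/s × 3.6 = 88 km/h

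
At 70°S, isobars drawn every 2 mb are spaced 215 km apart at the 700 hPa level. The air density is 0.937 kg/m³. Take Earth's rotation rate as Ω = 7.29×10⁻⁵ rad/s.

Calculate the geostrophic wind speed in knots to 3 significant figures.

Coriolis parameter at 70°S:
f = 2Ω sin φ = 2 × 7.29×10⁻⁵ × sin 70° = 1.37×10⁻⁴ s⁻¹
Pressure gradient: |∂P/∂n| = 200 Pa / 215000 m = 9.30×10⁻⁴ Pa/m
Geostrophic balance (pressure-gradient force = Coriolis force):
V_g = (1/(fρ)) |∂P/∂n| = 9.30×10⁻⁴ / (1.37×10⁻⁴ × 0.937) = 7.25 m/s
Converting: 7.25 m/s × 1.944 = 14.1 knots

14.1 knots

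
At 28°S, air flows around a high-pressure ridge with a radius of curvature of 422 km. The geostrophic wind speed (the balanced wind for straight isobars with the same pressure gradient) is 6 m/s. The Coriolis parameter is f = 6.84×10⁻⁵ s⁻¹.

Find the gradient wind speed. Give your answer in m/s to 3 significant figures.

8.51 m/s

Around a high, pressure-gradient force acts outward with centrifugal, so Coriolis balances both:
fV = (1/ρ)|∂P/∂n| + V²/R  →  V² − fR·V + fR·V_g = 0
With fR = 6.84×10⁻⁵ × 422×10³ m = 28.9 m/s:
V = [fR − √((fR)² − 4 fR V_g)]/2 = [28.9 − √(28.9² − 4×28.9×6)]/2 = 8.51 m/s
Supergeostrophic (V > V_g = 6 m/s), as expected around a high.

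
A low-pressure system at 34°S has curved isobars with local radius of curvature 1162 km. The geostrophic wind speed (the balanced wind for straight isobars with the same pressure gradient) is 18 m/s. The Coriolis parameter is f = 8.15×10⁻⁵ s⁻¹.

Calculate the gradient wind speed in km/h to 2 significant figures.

Around a low, centrifugal force acts outward with Coriolis, so pressure-gradient force balances both:
(1/ρ)|∂P/∂n| = fV + V²/R  →  V² + fR·V − fR·V_g = 0
With fR = 8.15×10⁻⁵ × 1162×10³ m = 94.7 m/s:
V = [−fR + √((fR)² + 4 fR V_g)]/2 = [−94.7 + √(94.7² + 4×94.7×18)]/2 = 15.5 m/s
Subgeostrophic (V < V_g = 18 m/s), as expected around a low.
Converting: 15.5 m/s × 3.6 = 56 km/h

56 km/h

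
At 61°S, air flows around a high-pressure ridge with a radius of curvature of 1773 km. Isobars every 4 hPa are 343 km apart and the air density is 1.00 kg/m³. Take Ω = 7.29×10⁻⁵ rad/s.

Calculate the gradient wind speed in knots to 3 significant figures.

18.6 knots

Coriolis parameter at 61°S:
f = 2Ω sin φ = 2 × 7.29×10⁻⁵ × sin 61° = 1.28×10⁻⁴ s⁻¹
Pressure gradient: |∂P/∂n| = 400 Pa / 343000 m = 1.17×10⁻³ Pa/m
Geostrophic speed: V_g = |∂P/∂n|/(fρ) = 1.17×10⁻³/(1.28×10⁻⁴ × 1.00) = 9.15 m/s
Around a high, pressure-gradient force acts outward with centrifugal, so Coriolis balances both:
fV = (1/ρ)|∂P/∂n| + V²/R  →  V² − fR·V + fR·V_g = 0
With fR = 1.28×10⁻⁴ × 1773×10³ m = 226 m/s:
V = [fR − √((fR)² − 4 fR V_g)]/2 = [226 − √(226² − 4×226×9.15)]/2 = 9.55 m/s
Supergeostrophic (V > V_g = 9.15 m/s), as expected around a high.
Converting: 9.55 m/s × 1.944 = 18.6 knots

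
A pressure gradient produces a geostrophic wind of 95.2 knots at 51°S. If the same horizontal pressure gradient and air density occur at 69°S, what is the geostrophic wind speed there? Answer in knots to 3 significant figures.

With the same pressure gradient and density, V_g ∝ 1/f ∝ 1/sin φ.
V₂ = V₁ · sin φ₁ / sin φ₂ = 95.2 × sin 51° / sin 69°
V₂ = 95.2 × 0.7771/0.9336 = 79.2 knots

79.2 knots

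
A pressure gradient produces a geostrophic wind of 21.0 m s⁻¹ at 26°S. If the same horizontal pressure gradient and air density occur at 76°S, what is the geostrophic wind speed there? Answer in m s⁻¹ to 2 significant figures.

9.5 m s⁻¹

With the same pressure gradient and density, V_g ∝ 1/f ∝ 1/sin φ.
V₂ = V₁ · sin φ₁ / sin φ₂ = 21.0 × sin 26° / sin 76°
V₂ = 21.0 × 0.4384/0.9703 = 9.5 m s⁻¹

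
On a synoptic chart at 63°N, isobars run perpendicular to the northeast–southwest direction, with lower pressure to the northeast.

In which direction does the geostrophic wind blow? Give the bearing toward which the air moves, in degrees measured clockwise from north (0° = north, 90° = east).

The pressure-gradient force points toward the northeast (bearing 045°).
Geostrophic balance: in the Northern Hemisphere the Coriolis force deflects motion to the right, so the geostrophic wind blows 90° to the right of the pressure-gradient force (low pressure on the left).
Rotating 045° by 90° clockwise gives 135° — the wind blows toward the southeast.

135°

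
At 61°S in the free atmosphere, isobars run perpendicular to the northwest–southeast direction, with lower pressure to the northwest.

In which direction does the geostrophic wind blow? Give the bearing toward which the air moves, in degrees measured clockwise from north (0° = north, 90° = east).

225°

The pressure-gradient force points toward the northwest (bearing 315°).
Geostrophic balance: in the Southern Hemisphere the Coriolis force deflects motion to the left, so the geostrophic wind blows 90° to the left of the pressure-gradient force (low pressure on the right).
Rotating 315° by 90° counterclockwise gives 225° — the wind blows toward the southwest.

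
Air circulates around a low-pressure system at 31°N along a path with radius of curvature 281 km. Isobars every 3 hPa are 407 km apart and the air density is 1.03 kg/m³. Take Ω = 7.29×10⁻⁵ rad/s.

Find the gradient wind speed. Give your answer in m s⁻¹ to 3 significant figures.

7.12 m s⁻¹

Coriolis parameter at 31°N:
f = 2Ω sin φ = 2 × 7.29×10⁻⁵ × sin 31° = 7.51×10⁻⁵ s⁻¹
Pressure gradient: |∂P/∂n| = 300 Pa / 407000 m = 7.37×10⁻⁴ Pa/m
Geostrophic speed: V_g = |∂P/∂n|/(fρ) = 7.37×10⁻⁴/(7.51×10⁻⁵ × 1.03) = 9.53 m/s
Around a low, centrifugal force acts outward with Coriolis, so pressure-gradient force balances both:
(1/ρ)|∂P/∂n| = fV + V²/R  →  V² + fR·V − fR·V_g = 0
With fR = 7.51×10⁻⁵ × 281×10³ m = 21.1 m/s:
V = [−fR + √((fR)² + 4 fR V_g)]/2 = [−21.1 + √(21.1² + 4×21.1×9.53)]/2 = 7.12 m/s
Subgeostrophic (V < V_g = 9.53 m/s), as expected around a low.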